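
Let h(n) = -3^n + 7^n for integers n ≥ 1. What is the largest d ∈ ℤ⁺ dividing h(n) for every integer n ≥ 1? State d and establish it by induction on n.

Computing the first values: h(1) = 4 and h(2) = 40; gcd(4, 40) = 4, so d ≤ 4.
We prove 4 | -3^n + 7^n for all n ≥ 1 by induction on n.
Base case (n = 1): h(1) = 4 = 4·(1), so 4 | h(1).
Suppose the result is true for n = m, i.e. 4 | h(m). Then
7^{m+1} − 3^{m+1} = 7·7^m − 3·3^m = 7·(7^m − 3^m) + (4)·3^m. The first term is divisible by 4 by the inductive hypothesis, and the second term (4)·3^m is divisible by 4 since 4 | 4. Hence 4 | h(m+1).
By the principle of mathematical induction, the result holds for all n ≥ 1.
Therefore the largest such d is 4.

d = 4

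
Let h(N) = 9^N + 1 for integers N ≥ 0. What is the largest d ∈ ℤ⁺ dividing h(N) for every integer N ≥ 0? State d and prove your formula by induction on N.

d = 2

Computing the first values: h(0) = 2 and h(1) = 10; gcd(2, 10) = 2, so d ≤ 2.
We prove 2 | 9^N + 1 for all N ≥ 0 by induction on N.
Base case (N = 0): h(0) = 2 = 2·(1), so 2 | h(0).
Inductive step: suppose the statement holds for some k ≥ 0, i.e. 2 | h(k). Then
h(k+1) = 9^(k+1) + 1 = 9·(9^k + 1) - 8 = 9·h(k) - 8. The first term is divisible by 2 by the inductive hypothesis, and -8 is divisible by 2. Hence 2 | h(k+1).
This completes the induction.
Therefore the largest such d is 2.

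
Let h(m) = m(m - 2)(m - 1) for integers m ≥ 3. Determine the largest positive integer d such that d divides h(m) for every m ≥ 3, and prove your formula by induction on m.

d = 6

Computing the first values: h(3) = 6 and h(4) = 24; gcd(6, 24) = 6, so d ≤ 6.
We prove 6 | m(m - 2)(m - 1) for all m ≥ 3 by induction on m.
Base step (m = 3): h(3) = 6 = 6·(1), so 6 | h(3).
Inductive step: suppose the statement holds for some p ≥ 3, i.e. 6 | h(p). Then
h(p+1) − h(p) = (p-1)·p·(p+1) − (p-2)·(p-1)·p = (p-1)·p·[(p+1) − (p-2)] = 3·(p-1)·p. The product of 2 consecutive integers is divisible by (2)! = 2, so h(p+1) − h(p) is divisible by 3·2 = 6. By the inductive hypothesis 6 | h(p), hence 6 | h(p+1).
Hence, by induction on m, the claim holds for every m ≥ 3.
Therefore the largest such d is 6.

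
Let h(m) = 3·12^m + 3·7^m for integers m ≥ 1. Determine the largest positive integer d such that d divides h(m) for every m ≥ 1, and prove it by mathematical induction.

Computing the first values: h(1) = 57 and h(2) = 579; gcd(57, 579) = 3, so d ≤ 3.
We prove 3 | 3·12^m + 3·7^m for all m ≥ 1 by induction on m.
Base step (m = 1): h(1) = 57 = 3·(19), so 3 | h(1).
Inductive step: suppose the statement holds for some r ≥ 1, i.e. 3 | h(r). Then
h(r+1) − 12·h(r) = (3·12^(r+1) + 3·7^(r+1)) − 12·(3·12^r + 3·7^r) = (3)·7^r·(7 − 12) = (-15)·7^r. Since 3 | h(r) by the inductive hypothesis, 3 | 12·h(r); and 3 | -15 since -15 = 3·-5. Therefore 3 | h(r+1).
By the principle of mathematical induction, the result holds for all m ≥ 1.
Therefore the largest such d is 3.

d = 3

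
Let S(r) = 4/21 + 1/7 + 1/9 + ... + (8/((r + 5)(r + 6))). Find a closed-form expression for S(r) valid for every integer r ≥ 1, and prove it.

We claim S(r) = 4r/(3(r + 6)) for all r ≥ 1.
Base case (r = 1): S(1) = 4/21, and the closed form gives 4/21. They agree.
For the inductive step, assume it holds for an arbitrary k ≥ 1, so S(k) = 4k/(3(k + 6)).
Then S(k+1) = S(k) + (8/((k + 6)(k + 7))) = (4k/(3(k + 6))) + (8/((k + 6)(k + 7))).
Simplifying, S(k+1) = 4(k + 1)/(3(k + 7)) = 4(k+1)/(3((k+1) + 6)),
which is the closed form with r = k+1.
By induction, the statement is established for all r ≥ 1.

S(r) = 4r/(3(r + 6))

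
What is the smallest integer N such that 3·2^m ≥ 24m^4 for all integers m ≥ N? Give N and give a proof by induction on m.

N = 21

At m = 20: 3145728 < 3840000, so the inequality fails and N ≥ 21. We prove 3·2^m ≥ 24m^4 for all m ≥ 21.
Base step (m = 21): 3·2^m = 6291456 and 24m^4 = 4667544, so 6291456 ≥ 4667544.
Suppose the result is true for m = k, so 3·2^k ≥ 24k^4.
Then 3·2^(k + 1) = 2·(3·2^k) ≥ 2·(24k^4).
Also, for k ≥ 21 we have 2·(24k^4) ≥ 24(k+1)^4, since 2 ≥ (1 + 1/k)^4 for all k ≥ 21.
Combining, 3·2^(k + 1) ≥ 24(k+1)^4.
By the principle of mathematical induction, the result holds for all m ≥ 21.
Hence the smallest such N is 21.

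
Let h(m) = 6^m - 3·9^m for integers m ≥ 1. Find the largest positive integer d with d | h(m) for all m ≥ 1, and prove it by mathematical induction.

Computing the first values: h(1) = -21 and h(2) = -207; gcd(-21, -207) = 3, so d ≤ 3.
We prove 3 | 6^m - 3·9^m for all m ≥ 1 by induction on m.
For the base case m = 1: h(1) = -21 = 3·(-7), so 3 | h(1).
Inductive step: assume the claim holds for m = i, i.e. 3 | h(i). Then
h(i+1) − 9·h(i) = (6^(i+1) - 3·9^(i+1)) − 9·(6^i - 3·9^i) = (1)·6^i·(6 − 9) = (-3)·6^i. Since 3 | h(i) by the inductive hypothesis, 3 | 9·h(i); and 3 | -3 since -3 = 3·-1. Therefore 3 | h(i+1).
This completes the induction.
Therefore the largest such d is 3.

d = 3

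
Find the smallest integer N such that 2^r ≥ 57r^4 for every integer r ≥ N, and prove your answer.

At r = 24: 16777216 < 18911232, so the inequality fails and N ≥ 25. We prove 2^r ≥ 57r^4 for all r ≥ 25.
Base step (r = 25): 2^r = 33554432 and 57r^4 = 22265625, so 33554432 ≥ 22265625.
Inductive step: assume the claim holds for r = i, so 2^i ≥ 57i^4.
Then 2^(i + 1) = 2·(2^i) ≥ 2·(57i^4).
Also, for i ≥ 25 we have 2·(57i^4) ≥ 57(i+1)^4, since 2 ≥ (1 + 1/i)^4 for all i ≥ 25.
Combining, 2^(i + 1) ≥ 57(i+1)^4.
This completes the induction.
Hence the smallest such N is 25.

N = 25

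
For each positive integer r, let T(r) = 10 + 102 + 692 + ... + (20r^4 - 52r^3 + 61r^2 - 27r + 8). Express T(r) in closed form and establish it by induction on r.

We claim T(r) = r(4r^4 - 3r^3 + r^2 + 4r + 4) for all r ≥ 1.
For the base case r = 1: T(1) = 10, and the closed form gives 10. They agree.
Suppose the result is true for r = m, so T(m) = m(4m^4 - 3m^3 + m^2 + 4m + 4).
Then T(m+1) = T(m) + (20m^4 + 28m^3 + 25m^2 + 19m + 10) = (m(4m^4 - 3m^3 + m^2 + 4m + 4)) + (20m^4 + 28m^3 + 25m^2 + 19m + 10).
Simplifying, T(m+1) = (m + 1)(4m^4 + 13m^3 + 16m^2 + 13m + 10) = (m+1)(4(m+1)^4 - 3(m+1)^3 + (m+1)^2 + 4(m+1) + 4),
which is the closed form with r = m+1.
This completes the induction.

T(r) = r(4r^4 - 3r^3 + r^2 + 4r + 4)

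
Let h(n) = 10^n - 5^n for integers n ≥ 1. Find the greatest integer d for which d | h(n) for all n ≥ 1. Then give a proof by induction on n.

d = 5

Computing the first values: h(1) = 5 and h(2) = 75; gcd(5, 75) = 5, so d ≤ 5.
We prove 5 | 10^n - 5^n for all n ≥ 1 by induction on n.
When n = 1: h(1) = 5 = 5·(1), so 5 | h(1).
Inductive step: suppose the statement holds for some p ≥ 1, i.e. 5 | h(p). Then
10^{p+1} − 5^{p+1} = 10·10^p − 5·5^p = 10·(10^p − 5^p) + (5)·5^p. The first term is divisible by 5 by the inductive hypothesis, and the second term (5)·5^p is divisible by 5 since 5 | 5. Hence 5 | h(p+1).
Hence, by induction on n, the claim holds for every n ≥ 1.
Therefore the largest such d is 5.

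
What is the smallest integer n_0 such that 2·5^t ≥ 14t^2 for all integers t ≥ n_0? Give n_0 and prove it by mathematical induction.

n_0 = 3

At t = 2: 50 < 56, so the inequality fails and n_0 ≥ 3. We prove 2·5^t ≥ 14t^2 for all t ≥ 3.
For the base case t = 3: 2·5^t = 250 and 14t^2 = 126, so 250 ≥ 126.
Inductive step: suppose the statement holds for some j ≥ 3, so 2·5^j ≥ 14j^2.
Then 2·5^(j + 1) = 5·(2·5^j) ≥ 5·(14j^2).
Also, for j ≥ 3 we have 5·(14j^2) ≥ 14(j+1)^2, since 5 ≥ (1 + 1/j)^2 for all j ≥ 3.
Combining, 2·5^(j + 1) ≥ 14(j+1)^2.
By induction, the statement is established for all t ≥ 3.
Hence the smallest such n_0 is 3.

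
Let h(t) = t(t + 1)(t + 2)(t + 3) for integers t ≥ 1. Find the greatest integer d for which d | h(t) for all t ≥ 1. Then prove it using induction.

Computing the first values: h(1) = 24 and h(2) = 120; gcd(24, 120) = 24, so d ≤ 24.
We prove 24 | t(t + 1)(t + 2)(t + 3) for all t ≥ 1 by induction on t.
When t = 1: h(1) = 24 = 24·(1), so 24 | h(1).
For the inductive step, assume it holds for an arbitrary m ≥ 1, i.e. 24 | h(m). Then
h(m+1) − h(m) = (m+1)·(m+2)·(m+3)·(m+4) − m·(m+1)·(m+2)·(m+3) = (m+1)·(m+2)·(m+3)·[(m+4) − m] = 4·(m+1)·(m+2)·(m+3). The product of 3 consecutive integers is divisible by (3)! = 6, so h(m+1) − h(m) is divisible by 4·6 = 24. By the inductive hypothesis 24 | h(m), hence 24 | h(m+1).
By the principle of mathematical induction, the result holds for all t ≥ 1.
Therefore the largest such d is 24.

d = 24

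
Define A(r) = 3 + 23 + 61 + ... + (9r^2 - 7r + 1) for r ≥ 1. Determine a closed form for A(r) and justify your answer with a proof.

A(r) = r(3r^2 + r - 1)

We claim A(r) = r(3r^2 + r - 1) for all r ≥ 1.
Base case (r = 1): A(1) = 3, and the closed form gives 3. They agree.
Inductive step: assume the claim holds for r = p, so A(p) = p(3p^2 + p - 1).
Then A(p+1) = A(p) + (9p^2 + 11p + 3) = (p(3p^2 + p - 1)) + (9p^2 + 11p + 3).
Simplifying, A(p+1) = (p + 1)(3p^2 + 7p + 3) = (p+1)(3(p+1)^2 + (p+1) - 1),
which is the closed form with r = p+1.
By the principle of mathematical induction, the result holds for all r ≥ 1.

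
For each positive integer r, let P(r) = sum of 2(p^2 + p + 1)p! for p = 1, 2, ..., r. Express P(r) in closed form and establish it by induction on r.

We claim P(r) = (2r + 2)(r + 1)! - 2 for all r ≥ 1.
Base step (r = 1): P(1) = 6, and the closed form gives 6. They agree.
Suppose the result is true for r = p, so P(p) = (2p + 2)(p + 1)! - 2.
Then P(p+1) = P(p) + (2(p^2 + 3p + 3)(p + 1)!) = ((2p + 2)(p + 1)! - 2) + (2(p^2 + 3p + 3)(p + 1)!).
Simplifying, P(p+1) = (2(p+1) + 2)((p+1) + 1)! - 2,
which is the closed form with r = p+1.
Hence, by induction on r, the claim holds for every r ≥ 1.

P(r) = (2r + 2)(r + 1)! - 2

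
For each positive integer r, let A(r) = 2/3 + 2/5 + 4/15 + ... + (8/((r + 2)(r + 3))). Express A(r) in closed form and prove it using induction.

A(r) = 8r/(3(r + 3))

We claim A(r) = 8r/(3(r + 3)) for all r ≥ 1.
Base case (r = 1): A(1) = 2/3, and the closed form gives 2/3. They agree.
Inductive step: suppose the statement holds for some i ≥ 1, so A(i) = 8i/(3(i + 3)).
Then A(i+1) = A(i) + (8/((i + 3)(i + 4))) = (8i/(3(i + 3))) + (8/((i + 3)(i + 4))).
Simplifying, A(i+1) = 8(i + 1)/(3(i + 4)) = 8(i+1)/(3((i+1) + 3)),
which is the closed form with r = i+1.
Hence, by induction on r, the claim holds for every r ≥ 1.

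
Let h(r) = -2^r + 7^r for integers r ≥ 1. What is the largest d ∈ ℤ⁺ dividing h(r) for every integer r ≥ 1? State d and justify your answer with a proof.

d = 5

Computing the first values: h(1) = 5 and h(2) = 45; gcd(5, 45) = 5, so d ≤ 5.
We prove 5 | -2^r + 7^r for all r ≥ 1 by induction on r.
When r = 1: h(1) = 5 = 5·(1), so 5 | h(1).
Suppose the result is true for r = i, i.e. 5 | h(i). Then
7^{i+1} − 2^{i+1} = 7·7^i − 2·2^i = 7·(7^i − 2^i) + (5)·2^i. The first term is divisible by 5 by the inductive hypothesis, and the second term (5)·2^i is divisible by 5 since 5 | 5. Hence 5 | h(i+1).
By the principle of mathematical induction, the result holds for all r ≥ 1.
Therefore the largest such d is 5.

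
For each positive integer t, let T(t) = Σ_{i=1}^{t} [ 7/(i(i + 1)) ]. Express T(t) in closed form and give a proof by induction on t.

T(t) = 7t/(t + 1)

We claim T(t) = 7t/(t + 1) for all t ≥ 1.
When t = 1: T(1) = 7/2, and the closed form gives 7/2. They agree.
Suppose the result is true for t = i, so T(i) = 7i/(i + 1).
Then T(i+1) = T(i) + (7/((i + 1)(i + 2))) = (7i/(i + 1)) + (7/((i + 1)(i + 2))).
Simplifying, T(i+1) = 7(i + 1)/(i + 2) = 7(i+1)/((i+1) + 1),
which is the closed form with t = i+1.
By the principle of mathematical induction, the result holds for all t ≥ 1.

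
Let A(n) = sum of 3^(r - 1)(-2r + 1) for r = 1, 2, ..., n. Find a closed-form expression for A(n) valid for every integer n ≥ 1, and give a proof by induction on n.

We claim A(n) = 3^n(-n + 1) - 1 for all n ≥ 1.
When n = 1: A(1) = -1, and the closed form gives -1. They agree.
For the inductive step, assume it holds for an arbitrary r ≥ 1, so A(r) = 3^r(-r + 1) - 1.
Then A(r+1) = A(r) + (3^r(-2r - 1)) = (3^r(-r + 1) - 1) + (3^r(-2r - 1)).
Simplifying, A(r+1) = -3·3^r·r - 1 = 3^(r+1)(-(r+1) + 1) - 1,
which is the closed form with n = r+1.
Hence, by induction on n, the claim holds for every n ≥ 1.

A(n) = 3^n(-n + 1) - 1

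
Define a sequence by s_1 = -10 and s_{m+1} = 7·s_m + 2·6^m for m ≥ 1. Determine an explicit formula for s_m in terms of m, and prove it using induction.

s_m = -2·6^m + 2·7^(m - 1)

Computing the first terms: s_1 = -10, s_2 = -58, s_3 = -334. This suggests s_m = -2·6^m + 2·7^(m - 1).
For the base case m = 1: the formula gives -10 = -10 = s_1.
Inductive step: assume the claim holds for m = r, so s_r = -2·6^r + 2·7^(r - 1).
Then s_{r+1} = 7·s_r + 2·6^r = 7·(-2·6^r + 2·7^(r - 1)) + 2·6^r = -2·6^(r + 1) + 2·7^r = -2·6^(r+1) + 2·7^((r+1) - 1),
which is the claimed formula at m = r+1.
By the principle of mathematical induction, the result holds for all m ≥ 1.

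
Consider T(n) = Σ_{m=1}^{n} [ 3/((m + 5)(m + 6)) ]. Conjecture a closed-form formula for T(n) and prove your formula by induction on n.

We claim T(n) = n/(2(n + 6)) for all n ≥ 1.
Base step (n = 1): T(1) = 1/14, and the closed form gives 1/14. They agree.
Inductive step: suppose the statement holds for some m ≥ 1, so T(m) = m/(2(m + 6)).
Then T(m+1) = T(m) + (3/((m + 6)(m + 7))) = (m/(2(m + 6))) + (3/((m + 6)(m + 7))).
Simplifying, T(m+1) = (m + 1)/(2(m + 7)) = (m+1)/(2((m+1) + 6)),
which is the closed form with n = m+1.
This completes the induction.

T(n) = n/(2(n + 6))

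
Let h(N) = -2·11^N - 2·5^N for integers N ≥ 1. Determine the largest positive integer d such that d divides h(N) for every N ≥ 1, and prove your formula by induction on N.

d = 4

Computing the first values: h(1) = -32 and h(2) = -292; gcd(-32, -292) = 4, so d ≤ 4.
We prove 4 | -2·11^N - 2·5^N for all N ≥ 1 by induction on N.
When N = 1: h(1) = -32 = 4·(-8), so 4 | h(1).
For the inductive step, assume it holds for an arbitrary i ≥ 1, i.e. 4 | h(i). Then
h(i+1) − 11·h(i) = (-2·11^(i+1) - 2·5^(i+1)) − 11·(-2·11^i - 2·5^i) = (-2)·5^i·(5 − 11) = (12)·5^i. Since 4 | h(i) by the inductive hypothesis, 4 | 11·h(i); and 4 | 12 since 12 = 4·3. Therefore 4 | h(i+1).
Hence, by induction on N, the claim holds for every N ≥ 1.
Therefore the largest such d is 4.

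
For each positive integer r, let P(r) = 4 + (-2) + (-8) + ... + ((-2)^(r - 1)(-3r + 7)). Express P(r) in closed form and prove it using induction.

P(r) = (-2)^r(r - 2) + 2

We claim P(r) = (-2)^r(r - 2) + 2 for all r ≥ 1.
Base case (r = 1): P(1) = 4, and the closed form gives 4. They agree.
Inductive step: assume the claim holds for r = m, so P(m) = (-2)^m(m - 2) + 2.
Then P(m+1) = P(m) + ((-2)^m(-3m + 4)) = ((-2)^m(m - 2) + 2) + ((-2)^m(-3m + 4)).
Simplifying, P(m+1) = -2(-2)^m·m + 2(-2)^m + 2 = (-2)^(m+1)((m+1) - 2) + 2,
which is the closed form with r = m+1.
By induction, the statement is established for all r ≥ 1.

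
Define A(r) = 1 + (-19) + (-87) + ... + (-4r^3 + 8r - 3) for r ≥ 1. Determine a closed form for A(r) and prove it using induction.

A(r) = -r(r^3 + 2r^2 - 3r - 1)

We claim A(r) = -r(r^3 + 2r^2 - 3r - 1) for all r ≥ 1.
For the base case r = 1: A(1) = 1, and the closed form gives 1. They agree.
Inductive step: assume the claim holds for r = i, so A(i) = i(-i^3 - 2i^2 + 3i + 1).
Then A(i+1) = A(i) + (8i - 4(i + 1)^3 + 5) = (i(-i^3 - 2i^2 + 3i + 1)) + (8i - 4(i + 1)^3 + 5).
Simplifying, A(i+1) = -(i + 1)(i^3 + 5i^2 + 4i - 1) = -(i+1)((i+1)^3 + 2(i+1)^2 - 3(i+1) - 1),
which is the closed form with r = i+1.
By the principle of mathematical induction, the result holds for all r ≥ 1.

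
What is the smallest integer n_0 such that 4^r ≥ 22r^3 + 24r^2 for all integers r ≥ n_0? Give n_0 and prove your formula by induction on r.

At r = 6: 4096 < 5616, so the inequality fails and n_0 ≥ 7. We prove 4^r ≥ 22r^3 + 24r^2 for all r ≥ 7.
Base step (r = 7): 4^r = 16384 and 22r^3 + 24r^2 = 8722, so 16384 ≥ 8722.
Inductive step: suppose the statement holds for some j ≥ 7, so 4^j ≥ 22j^3 + 24j^2.
Then 4^(j + 1) = 4·(4^j) ≥ 4·(22j^3 + 24j^2).
Also, for j ≥ 7 we have 4·(22j^3 + 24j^2) ≥ 22(j+1)^3 + 24(j+1)^2, since 4·(22j^3 + 24j^2) − (22(j+1)^3 + 24(j+1)^2) = 66j^3 + 6j^2 - 114j - 46, which is nonnegative for all j ≥ 7.
Combining, 4^(j + 1) ≥ 22(j+1)^3 + 24(j+1)^2.
By the principle of mathematical induction, the result holds for all r ≥ 7.
Hence the smallest such n_0 is 7.

n_0 = 7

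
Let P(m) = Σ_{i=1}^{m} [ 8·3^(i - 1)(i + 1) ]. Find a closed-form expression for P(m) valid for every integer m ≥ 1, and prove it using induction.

We claim P(m) = 2·3^m(2m + 1) - 2 for all m ≥ 1.
When m = 1: P(1) = 16, and the closed form gives 16. They agree.
Inductive step: assume the claim holds for m = i, so P(i) = 2·3^i(2i + 1) - 2.
Then P(i+1) = P(i) + (8·3^i(i + 2)) = (2·3^i(2i + 1) - 2) + (8·3^i(i + 2)).
Simplifying, P(i+1) = 12·3^i·i + 18·3^i - 2 = 2·3^(i+1)(2(i+1) + 1) - 2,
which is the closed form with m = i+1.
Hence, by induction on m, the claim holds for every m ≥ 1.

P(m) = 2·3^m(2m + 1) - 2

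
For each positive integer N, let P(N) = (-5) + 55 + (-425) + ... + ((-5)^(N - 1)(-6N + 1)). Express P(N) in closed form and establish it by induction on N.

We claim P(N) = (-5)^N·N for all N ≥ 1.
When N = 1: P(1) = -5, and the closed form gives -5. They agree.
Suppose the result is true for N = r, so P(r) = (-5)^r·r.
Then P(r+1) = P(r) + ((-5)^r(-6r - 5)) = ((-5)^r·r) + ((-5)^r(-6r - 5)).
Simplifying, P(r+1) = (-5)^(r + 1)(r + 1) = (-5)^(r+1)·(r+1),
which is the closed form with N = r+1.
By the principle of mathematical induction, the result holds for all N ≥ 1.

P(N) = (-5)^N·N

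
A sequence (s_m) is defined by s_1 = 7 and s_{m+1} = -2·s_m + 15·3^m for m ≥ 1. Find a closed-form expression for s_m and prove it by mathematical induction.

s_m = (-2)^m + 3^(m + 1)

Computing the first terms: s_1 = 7, s_2 = 31, s_3 = 73. This suggests s_m = (-2)^m + 3^(m + 1).
For the base case m = 1: the formula gives 7 = 7 = s_1.
Inductive step: suppose the statement holds for some k ≥ 1, so s_k = (-2)^k + 3^(k + 1).
Then s_{k+1} = -2·s_k + 15·3^k = -2·((-2)^k + 3^(k + 1)) + 15·3^k = (-2)^(k + 1) + 3^(k + 2) = (-2)^(k+1) + 3^((k+1) + 1),
which is the claimed formula at m = k+1.
By the principle of mathematical induction, the result holds for all m ≥ 1.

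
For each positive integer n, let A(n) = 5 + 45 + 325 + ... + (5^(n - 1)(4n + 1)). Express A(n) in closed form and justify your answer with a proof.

A(n) = 5^n·n

We claim A(n) = 5^n·n for all n ≥ 1.
Base case (n = 1): A(1) = 5, and the closed form gives 5. They agree.
Inductive step: suppose the statement holds for some k ≥ 1, so A(k) = 5^k·k.
Then A(k+1) = A(k) + (5^k(4k + 5)) = (5^k·k) + (5^k(4k + 5)).
Simplifying, A(k+1) = 5^(k + 1)(k + 1) = 5^(k+1)·(k+1),
which is the closed form with n = k+1.
Hence, by induction on n, the claim holds for every n ≥ 1.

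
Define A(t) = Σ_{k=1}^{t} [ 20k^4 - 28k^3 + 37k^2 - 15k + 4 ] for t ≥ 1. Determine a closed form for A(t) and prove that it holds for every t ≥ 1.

We claim A(t) = t(4t^4 + 3t^3 + 5t^2 + 4t + 2) for all t ≥ 1.
For the base case t = 1: A(1) = 18, and the closed form gives 18. They agree.
Inductive step: assume the claim holds for t = k, so A(k) = k(4k^4 + 3k^3 + 5k^2 + 4k + 2).
Then A(k+1) = A(k) + (20k^4 + 52k^3 + 73k^2 + 55k + 18) = (k(4k^4 + 3k^3 + 5k^2 + 4k + 2)) + (20k^4 + 52k^3 + 73k^2 + 55k + 18).
Simplifying, A(k+1) = (k + 1)(4k^4 + 19k^3 + 38k^2 + 39k + 18) = (k+1)(4(k+1)^4 + 3(k+1)^3 + 5(k+1)^2 + 4(k+1) + 2),
which is the closed form with t = k+1.
By the principle of mathematical induction, the result holds for all t ≥ 1.

A(t) = t(4t^4 + 3t^3 + 5t^2 + 4t + 2)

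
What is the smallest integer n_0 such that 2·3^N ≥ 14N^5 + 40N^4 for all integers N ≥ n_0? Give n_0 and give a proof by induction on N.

n_0 = 14

At N = 13: 3188646 < 6340542, so the inequality fails and n_0 ≥ 14. We prove 2·3^N ≥ 14N^5 + 40N^4 for all N ≥ 14.
Base step (N = 14): 2·3^N = 9565938 and 14N^5 + 40N^4 = 9066176, so 9565938 ≥ 9066176.
Suppose the result is true for N = j, so 2·3^j ≥ 14j^5 + 40j^4.
Then 2·3^(j + 1) = 3·(2·3^j) ≥ 3·(14j^5 + 40j^4).
Also, for j ≥ 14 we have 3·(14j^5 + 40j^4) ≥ 14(j+1)^5 + 40(j+1)^4, since 3·(14j^5 + 40j^4) − (14(j+1)^5 + 40(j+1)^4) = 28j^5 + 10j^4 - 300j^3 - 380j^2 - 230j - 54, which is nonnegative for all j ≥ 14.
Combining, 2·3^(j + 1) ≥ 14(j+1)^5 + 40(j+1)^4.
By induction, the statement is established for all N ≥ 14.
Hence the smallest such n_0 is 14.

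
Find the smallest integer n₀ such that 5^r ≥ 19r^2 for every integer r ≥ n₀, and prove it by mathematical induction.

n₀ = 4

At r = 3: 125 < 171, so the inequality fails and n₀ ≥ 4. We prove 5^r ≥ 19r^2 for all r ≥ 4.
Base step (r = 4): 5^r = 625 and 19r^2 = 304, so 625 ≥ 304.
For the inductive step, assume it holds for an arbitrary j ≥ 4, so 5^j ≥ 19j^2.
Then 5^(j + 1) = 5·(5^j) ≥ 5·(19j^2).
Also, for j ≥ 4 we have 5·(19j^2) ≥ 19(j+1)^2, since 5 ≥ (1 + 1/j)^2 for all j ≥ 4.
Combining, 5^(j + 1) ≥ 19(j+1)^2.
By the principle of mathematical induction, the result holds for all r ≥ 4.
Hence the smallest such n₀ is 4.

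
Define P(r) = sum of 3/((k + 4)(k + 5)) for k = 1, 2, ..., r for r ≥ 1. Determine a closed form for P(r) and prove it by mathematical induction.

P(r) = 3r/(5(r + 5))

We claim P(r) = 3r/(5(r + 5)) for all r ≥ 1.
Base step (r = 1): P(1) = 1/10, and the closed form gives 1/10. They agree.
Suppose the result is true for r = k, so P(k) = 3k/(5(k + 5)).
Then P(k+1) = P(k) + (3/((k + 5)(k + 6))) = (3k/(5(k + 5))) + (3/((k + 5)(k + 6))).
Simplifying, P(k+1) = 3(k + 1)/(5(k + 6)) = 3(k+1)/(5((k+1) + 5)),
which is the closed form with r = k+1.
By the principle of mathematical induction, the result holds for all r ≥ 1.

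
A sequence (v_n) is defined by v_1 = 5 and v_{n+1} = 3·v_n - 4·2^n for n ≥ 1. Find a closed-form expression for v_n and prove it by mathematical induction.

Computing the first terms: v_1 = 5, v_2 = 7, v_3 = 5. This suggests v_n = 2^(n + 2) - 3^n.
Base step (n = 1): the formula gives 5 = 5 = v_1.
For the inductive step, assume it holds for an arbitrary p ≥ 1, so v_p = 2^(p + 2) - 3^p.
Then v_{p+1} = 3·v_p - 4·2^p = 3·(2^(p + 2) - 3^p) - 4·2^p = 2^(p + 3) - 3^(p + 1) = 2^((p+1) + 2) - 3^(p+1),
which is the claimed formula at n = p+1.
This completes the induction.

v_n = 2^(n + 2) - 3^n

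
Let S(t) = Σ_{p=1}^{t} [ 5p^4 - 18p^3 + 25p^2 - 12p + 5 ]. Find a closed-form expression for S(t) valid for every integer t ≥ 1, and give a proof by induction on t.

S(t) = t(t^4 - 2t^3 + t^2 + 2t + 3)

We claim S(t) = t(t^4 - 2t^3 + t^2 + 2t + 3) for all t ≥ 1.
For the base case t = 1: S(1) = 5, and the closed form gives 5. They agree.
For the inductive step, assume it holds for an arbitrary p ≥ 1, so S(p) = p(p^4 - 2p^3 + p^2 + 2p + 3).
Then S(p+1) = S(p) + (5p^4 + 2p^3 + p^2 + 4p + 5) = (p(p^4 - 2p^3 + p^2 + 2p + 3)) + (5p^4 + 2p^3 + p^2 + 4p + 5).
Simplifying, S(p+1) = (p + 1)(p^4 + 2p^3 + p^2 + 2p + 5) = (p+1)((p+1)^4 - 2(p+1)^3 + (p+1)^2 + 2(p+1) + 3),
which is the closed form with t = p+1.
By the principle of mathematical induction, the result holds for all t ≥ 1.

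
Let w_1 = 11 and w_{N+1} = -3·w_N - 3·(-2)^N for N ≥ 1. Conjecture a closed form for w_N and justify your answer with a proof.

w_N = -3(-2)^N + 5(-3)^(N - 1)

Computing the first terms: w_1 = 11, w_2 = -27, w_3 = 69. This suggests w_N = -3(-2)^N + 5(-3)^(N - 1).
For the base case N = 1: the formula gives 11 = 11 = w_1.
Inductive step: suppose the statement holds for some i ≥ 1, so w_i = -3(-2)^i + 5(-3)^(i - 1).
Then w_{i+1} = -3·w_i - 3·(-2)^i = -3·(-3(-2)^i + 5(-3)^(i - 1)) - 3·(-2)^i = -3(-2)^(i + 1) + 5(-3)^i = -3(-2)^(i+1) + 5(-3)^((i+1) - 1),
which is the claimed formula at N = i+1.
By induction, the statement is established for all N ≥ 1.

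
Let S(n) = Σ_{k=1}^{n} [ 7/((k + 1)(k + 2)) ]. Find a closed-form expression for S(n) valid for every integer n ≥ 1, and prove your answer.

We claim S(n) = 7n/(2(n + 2)) for all n ≥ 1.
For the base case n = 1: S(1) = 7/6, and the closed form gives 7/6. They agree.
Inductive step: assume the claim holds for n = k, so S(k) = 7k/(2(k + 2)).
Then S(k+1) = S(k) + (7/((k + 2)(k + 3))) = (7k/(2(k + 2))) + (7/((k + 2)(k + 3))).
Simplifying, S(k+1) = 7(k + 1)/(2(k + 3)) = 7(k+1)/(2((k+1) + 2)),
which is the closed form with n = k+1.
This completes the induction.

S(n) = 7n/(2(n + 2))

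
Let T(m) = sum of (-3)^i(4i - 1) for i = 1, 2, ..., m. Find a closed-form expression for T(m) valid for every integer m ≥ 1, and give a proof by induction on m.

We claim T(m) = 3(-3)^m·m for all m ≥ 1.
Base step (m = 1): T(1) = -9, and the closed form gives -9. They agree.
Inductive step: suppose the statement holds for some i ≥ 1, so T(i) = 3(-3)^i·i.
Then T(i+1) = T(i) + ((-3)^(i + 1)(4i + 3)) = (3(-3)^i·i) + ((-3)^(i + 1)(4i + 3)).
Simplifying, T(i+1) = (-3)^(i + 2)(-i - 1) = 3(-3)^(i+1)·(i+1),
which is the closed form with m = i+1.
By induction, the statement is established for all m ≥ 1.

T(m) = 3(-3)^m·m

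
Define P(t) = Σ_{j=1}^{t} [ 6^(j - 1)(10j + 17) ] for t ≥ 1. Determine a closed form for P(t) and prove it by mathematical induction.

We claim P(t) = 6^t(2t + 3) - 3 for all t ≥ 1.
For the base case t = 1: P(1) = 27, and the closed form gives 27. They agree.
For the inductive step, assume it holds for an arbitrary j ≥ 1, so P(j) = 6^j(2j + 3) - 3.
Then P(j+1) = P(j) + (6^j(10j + 27)) = (6^j(2j + 3) - 3) + (6^j(10j + 27)).
Simplifying, P(j+1) = 12·6^j·j + 30·6^j - 3 = 6^(j+1)(2(j+1) + 3) - 3,
which is the closed form with t = j+1.
This completes the induction.

P(t) = 6^t(2t + 3) - 3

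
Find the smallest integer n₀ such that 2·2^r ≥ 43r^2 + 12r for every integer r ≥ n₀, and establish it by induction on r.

At r = 11: 4096 < 5335, so the inequality fails and n₀ ≥ 12. We prove 2·2^r ≥ 43r^2 + 12r for all r ≥ 12.
Base step (r = 12): 2·2^r = 8192 and 43r^2 + 12r = 6336, so 8192 ≥ 6336.
For the inductive step, assume it holds for an arbitrary i ≥ 12, so 2·2^i ≥ 43i^2 + 12i.
Then 2·2^(i + 1) = 2·(2·2^i) ≥ 2·(43i^2 + 12i).
Also, for i ≥ 12 we have 2·(43i^2 + 12i) ≥ 43(i+1)^2 + 12(i+1), since 2·(43i^2 + 12i) − (43(i+1)^2 + 12(i+1)) = 43i^2 - 74i - 55, which is nonnegative for all i ≥ 12.
Combining, 2·2^(i + 1) ≥ 43(i+1)^2 + 12(i+1).
By the principle of mathematical induction, the result holds for all r ≥ 12.
Hence the smallest such n₀ is 12.

n₀ = 12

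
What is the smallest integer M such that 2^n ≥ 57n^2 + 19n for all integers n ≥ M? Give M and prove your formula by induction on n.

At n = 13: 8192 < 9880, so the inequality fails and M ≥ 14. We prove 2^n ≥ 57n^2 + 19n for all n ≥ 14.
Base case (n = 14): 2^n = 16384 and 57n^2 + 19n = 11438, so 16384 ≥ 11438.
Suppose the result is true for n = p, so 2^p ≥ 57p^2 + 19p.
Then 2^(p + 1) = 2·(2^p) ≥ 2·(57p^2 + 19p).
Also, for p ≥ 14 we have 2·(57p^2 + 19p) ≥ 57(p+1)^2 + 19(p+1), since 2·(57p^2 + 19p) − (57(p+1)^2 + 19(p+1)) = 57p^2 - 95p - 76, which is nonnegative for all p ≥ 14.
Combining, 2^(p + 1) ≥ 57(p+1)^2 + 19(p+1).
By induction, the statement is established for all n ≥ 14.
Hence the smallest such M is 14.

M = 14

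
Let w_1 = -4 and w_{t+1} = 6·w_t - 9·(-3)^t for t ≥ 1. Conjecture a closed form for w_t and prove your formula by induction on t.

w_t = (-3)^t - 6^(t - 1)

Computing the first terms: w_1 = -4, w_2 = 3, w_3 = -63. This suggests w_t = (-3)^t - 6^(t - 1).
Base case (t = 1): the formula gives -4 = -4 = w_1.
For the inductive step, assume it holds for an arbitrary k ≥ 1, so w_k = (-3)^k - 6^(k - 1).
Then w_{k+1} = 6·w_k - 9·(-3)^k = 6·((-3)^k - 6^(k - 1)) - 9·(-3)^k = (-3)^(k + 1) - 6^k = (-3)^(k+1) - 6^((k+1) - 1),
which is the claimed formula at t = k+1.
By the principle of mathematical induction, the result holds for all t ≥ 1.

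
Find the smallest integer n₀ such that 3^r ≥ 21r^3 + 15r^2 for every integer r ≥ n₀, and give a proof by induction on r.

n₀ = 9

At r = 8: 6561 < 11712, so the inequality fails and n₀ ≥ 9. We prove 3^r ≥ 21r^3 + 15r^2 for all r ≥ 9.
Base step (r = 9): 3^r = 19683 and 21r^3 + 15r^2 = 16524, so 19683 ≥ 16524.
Inductive step: assume the claim holds for r = k, so 3^k ≥ 21k^3 + 15k^2.
Then 3^(k + 1) = 3·(3^k) ≥ 3·(21k^3 + 15k^2).
Also, for k ≥ 9 we have 3·(21k^3 + 15k^2) ≥ 21(k+1)^3 + 15(k+1)^2, since 3·(21k^3 + 15k^2) − (21(k+1)^3 + 15(k+1)^2) = 42k^3 - 33k^2 - 93k - 36, which is nonnegative for all k ≥ 9.
Combining, 3^(k + 1) ≥ 21(k+1)^3 + 15(k+1)^2.
By induction, the statement is established for all r ≥ 9.
Hence the smallest such n₀ is 9.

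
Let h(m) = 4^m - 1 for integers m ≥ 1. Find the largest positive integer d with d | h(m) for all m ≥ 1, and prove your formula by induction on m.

Computing the first values: h(1) = 3 and h(2) = 15; gcd(3, 15) = 3, so d ≤ 3.
We prove 3 | 4^m - 1 for all m ≥ 1 by induction on m.
Base case (m = 1): h(1) = 3 = 3·(1), so 3 | h(1).
Suppose the result is true for m = j, i.e. 3 | h(j). Then
4^{j+1} − 1^{j+1} = 4·4^j − 1·1^j = 4·(4^j − 1^j) + (3)·1^j. The first term is divisible by 3 by the inductive hypothesis, and the second term (3)·1^j is divisible by 3 since 3 | 3. Hence 3 | h(j+1).
By the principle of mathematical induction, the result holds for all m ≥ 1.
Therefore the largest such d is 3.

d = 3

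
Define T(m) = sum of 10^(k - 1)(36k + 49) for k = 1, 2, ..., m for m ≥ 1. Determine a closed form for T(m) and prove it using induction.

T(m) = 10^m(4m + 5) - 5

We claim T(m) = 10^m(4m + 5) - 5 for all m ≥ 1.
For the base case m = 1: T(1) = 85, and the closed form gives 85. They agree.
Inductive step: suppose the statement holds for some k ≥ 1, so T(k) = 10^k(4k + 5) - 5.
Then T(k+1) = T(k) + (10^k(36k + 85)) = (10^k(4k + 5) - 5) + (10^k(36k + 85)).
Simplifying, T(k+1) = 40·10^k·k + 90·10^k - 5 = 10^(k+1)(4(k+1) + 5) - 5,
which is the closed form with m = k+1.
By induction, the statement is established for all m ≥ 1.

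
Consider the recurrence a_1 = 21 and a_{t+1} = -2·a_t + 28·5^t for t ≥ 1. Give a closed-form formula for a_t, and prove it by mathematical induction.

Computing the first terms: a_1 = 21, a_2 = 98, a_3 = 504. This suggests a_t = (-2)^(t - 1) + 4·5^t.
For the base case t = 1: the formula gives 21 = 21 = a_1.
Inductive step: assume the claim holds for t = j, so a_j = (-2)^(j - 1) + 4·5^j.
Then a_{j+1} = -2·a_j + 28·5^j = -2·((-2)^(j - 1) + 4·5^j) + 28·5^j = (-2)^j + 4·5^(j + 1) = (-2)^((j+1) - 1) + 4·5^(j+1),
which is the claimed formula at t = j+1.
Hence, by induction on t, the claim holds for every t ≥ 1.

a_t = (-2)^(t - 1) + 4·5^t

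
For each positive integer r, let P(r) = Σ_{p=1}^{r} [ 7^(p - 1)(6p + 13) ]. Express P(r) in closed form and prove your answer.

P(r) = 7^r(r + 2) - 2

We claim P(r) = 7^r(r + 2) - 2 for all r ≥ 1.
For the base case r = 1: P(1) = 19, and the closed form gives 19. They agree.
Inductive step: assume the claim holds for r = p, so P(p) = 7^p(p + 2) - 2.
Then P(p+1) = P(p) + (7^p(6p + 19)) = (7^p(p + 2) - 2) + (7^p(6p + 19)).
Simplifying, P(p+1) = 7·7^p·p + 21·7^p - 2 = 7^(p+1)((p+1) + 2) - 2,
which is the closed form with r = p+1.
This completes the induction.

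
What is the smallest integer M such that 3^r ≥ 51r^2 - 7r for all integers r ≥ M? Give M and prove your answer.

M = 8

At r = 7: 2187 < 2450, so the inequality fails and M ≥ 8. We prove 3^r ≥ 51r^2 - 7r for all r ≥ 8.
For the base case r = 8: 3^r = 6561 and 51r^2 - 7r = 3208, so 6561 ≥ 3208.
For the inductive step, assume it holds for an arbitrary k ≥ 8, so 3^k ≥ 51k^2 - 7k.
Then 3^(k + 1) = 3·(3^k) ≥ 3·(51k^2 - 7k).
Also, for k ≥ 8 we have 3·(51k^2 - 7k) ≥ 51(k+1)^2 - 7(k+1), since 3·(51k^2 - 7k) − (51(k+1)^2 - 7(k+1)) = 102k^2 - 116k - 44, which is nonnegative for all k ≥ 8.
Combining, 3^(k + 1) ≥ 51(k+1)^2 - 7(k+1).
Hence, by induction on r, the claim holds for every r ≥ 8.
Hence the smallest such M is 8.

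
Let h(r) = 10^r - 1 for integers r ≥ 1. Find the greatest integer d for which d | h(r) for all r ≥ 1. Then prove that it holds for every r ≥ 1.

Computing the first values: h(1) = 9 and h(2) = 99; gcd(9, 99) = 9, so d ≤ 9.
We prove 9 | 10^r - 1 for all r ≥ 1 by induction on r.
Base case (r = 1): h(1) = 9 = 9·(1), so 9 | h(1).
Suppose the result is true for r = p, i.e. 9 | h(p). Then
10^{p+1} − 1^{p+1} = 10·10^p − 1·1^p = 10·(10^p − 1^p) + (9)·1^p. The first term is divisible by 9 by the inductive hypothesis, and the second term (9)·1^p is divisible by 9 since 9 | 9. Hence 9 | h(p+1).
Hence, by induction on r, the claim holds for every r ≥ 1.
Therefore the largest such d is 9.

d = 9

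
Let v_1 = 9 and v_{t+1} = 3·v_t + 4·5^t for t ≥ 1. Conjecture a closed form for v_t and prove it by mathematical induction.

v_t = -3^(t - 1) + 2·5^t

Computing the first terms: v_1 = 9, v_2 = 47, v_3 = 241. This suggests v_t = -3^(t - 1) + 2·5^t.
When t = 1: the formula gives 9 = 9 = v_1.
Inductive step: suppose the statement holds for some p ≥ 1, so v_p = -3^(p - 1) + 2·5^p.
Then v_{p+1} = 3·v_p + 4·5^p = 3·(-3^(p - 1) + 2·5^p) + 4·5^p = -3^p + 2·5^(p + 1) = -3^((p+1) - 1) + 2·5^(p+1),
which is the claimed formula at t = p+1.
By induction, the statement is established for all t ≥ 1.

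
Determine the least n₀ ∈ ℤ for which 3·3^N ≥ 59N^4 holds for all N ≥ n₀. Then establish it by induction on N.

At N = 11: 531441 < 863819, so the inequality fails and n₀ ≥ 12. We prove 3·3^N ≥ 59N^4 for all N ≥ 12.
When N = 12: 3·3^N = 1594323 and 59N^4 = 1223424, so 1594323 ≥ 1223424.
Inductive step: suppose the statement holds for some p ≥ 12, so 3·3^p ≥ 59p^4.
Then 3·3^(p + 1) = 3·(3·3^p) ≥ 3·(59p^4).
Also, for p ≥ 12 we have 3·(59p^4) ≥ 59(p+1)^4, since 3 ≥ (1 + 1/p)^4 for all p ≥ 12.
Combining, 3·3^(p + 1) ≥ 59(p+1)^4.
This completes the induction.
Hence the smallest such n₀ is 12.

n₀ = 12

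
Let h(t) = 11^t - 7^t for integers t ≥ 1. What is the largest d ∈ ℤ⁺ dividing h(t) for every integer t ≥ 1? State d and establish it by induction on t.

Computing the first values: h(1) = 4 and h(2) = 72; gcd(4, 72) = 4, so d ≤ 4.
We prove 4 | 11^t - 7^t for all t ≥ 1 by induction on t.
Base step (t = 1): h(1) = 4 = 4·(1), so 4 | h(1).
For the inductive step, assume it holds for an arbitrary k ≥ 1, i.e. 4 | h(k). Then
11^{k+1} − 7^{k+1} = 11·11^k − 7·7^k = 11·(11^k − 7^k) + (4)·7^k. The first term is divisible by 4 by the inductive hypothesis, and the second term (4)·7^k is divisible by 4 since 4 | 4. Hence 4 | h(k+1).
This completes the induction.
Therefore the largest such d is 4.

d = 4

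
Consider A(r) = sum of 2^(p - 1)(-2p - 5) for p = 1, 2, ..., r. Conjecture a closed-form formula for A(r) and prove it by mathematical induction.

We claim A(r) = -2^r(2r + 3) + 3 for all r ≥ 1.
Base step (r = 1): A(1) = -7, and the closed form gives -7. They agree.
Suppose the result is true for r = p, so A(p) = -2^p(2p + 3) + 3.
Then A(p+1) = A(p) + (2^p(-2p - 7)) = (-2^p(2p + 3) + 3) + (2^p(-2p - 7)).
Simplifying, A(p+1) = -4·2^p·p - 10·2^p + 3 = -2^(p+1)(2(p+1) + 3) + 3,
which is the closed form with r = p+1.
Hence, by induction on r, the claim holds for every r ≥ 1.

A(r) = -2^r(2r + 3) + 3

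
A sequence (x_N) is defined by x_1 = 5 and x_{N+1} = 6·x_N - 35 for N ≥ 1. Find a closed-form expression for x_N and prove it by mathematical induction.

Computing the first terms: x_1 = 5, x_2 = -5, x_3 = -65. This suggests x_N = -2·6^(N - 1) + 7.
When N = 1: the formula gives 5 = 5 = x_1.
Inductive step: suppose the statement holds for some m ≥ 1, so x_m = -2·6^(m - 1) + 7.
Then x_{m+1} = 6·x_m - 35 = 6·(-2·6^(m - 1) + 7) - 35 = -2·6^m + 7 = -2·6^((m+1) - 1) + 7,
which is the claimed formula at N = m+1.
By the principle of mathematical induction, the result holds for all N ≥ 1.

x_N = -2·6^(N - 1) + 7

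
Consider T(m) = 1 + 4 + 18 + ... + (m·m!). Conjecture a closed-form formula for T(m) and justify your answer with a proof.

T(m) = (m + 1)m! - 1

We claim T(m) = (m + 1)m! - 1 for all m ≥ 1.
Base step (m = 1): T(1) = 1, and the closed form gives 1. They agree.
Suppose the result is true for m = p, so T(p) = (p + 1)p! - 1.
Then T(p+1) = T(p) + ((p + 1)(p + 1)!) = ((p + 1)p! - 1) + ((p + 1)(p + 1)!).
Simplifying, T(p+1) = ((p+1) + 1)(p+1)! - 1,
which is the closed form with m = p+1.
Hence, by induction on m, the claim holds for every m ≥ 1.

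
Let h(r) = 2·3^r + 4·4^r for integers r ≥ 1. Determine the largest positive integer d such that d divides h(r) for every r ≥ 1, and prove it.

Computing the first values: h(1) = 22 and h(2) = 82; gcd(22, 82) = 2, so d ≤ 2.
We prove 2 | 2·3^r + 4·4^r for all r ≥ 1 by induction on r.
When r = 1: h(1) = 22 = 2·(11), so 2 | h(1).
For the inductive step, assume it holds for an arbitrary k ≥ 1, i.e. 2 | h(k). Then
h(k+1) − 4·h(k) = (2·3^(k+1) + 4·4^(k+1)) − 4·(2·3^k + 4·4^k) = (2)·3^k·(3 − 4) = (-2)·3^k. Since 2 | h(k) by the inductive hypothesis, 2 | 4·h(k); and 2 | -2 since -2 = 2·-1. Therefore 2 | h(k+1).
By induction, the statement is established for all r ≥ 1.
Therefore the largest such d is 2.

d = 2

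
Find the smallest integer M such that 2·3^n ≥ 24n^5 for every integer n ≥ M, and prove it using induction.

At n = 14: 9565938 < 12907776, so the inequality fails and M ≥ 15. We prove 2·3^n ≥ 24n^5 for all n ≥ 15.
Base step (n = 15): 2·3^n = 28697814 and 24n^5 = 18225000, so 28697814 ≥ 18225000.
For the inductive step, assume it holds for an arbitrary p ≥ 15, so 2·3^p ≥ 24p^5.
Then 2·3^(p + 1) = 3·(2·3^p) ≥ 3·(24p^5).
Also, for p ≥ 15 we have 3·(24p^5) ≥ 24(p+1)^5, since 3 ≥ (1 + 1/p)^5 for all p ≥ 15.
Combining, 2·3^(p + 1) ≥ 24(p+1)^5.
By induction, the statement is established for all n ≥ 15.
Hence the smallest such M is 15.

M = 15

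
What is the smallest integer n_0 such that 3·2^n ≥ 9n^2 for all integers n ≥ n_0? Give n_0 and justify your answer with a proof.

At n = 7: 384 < 441, so the inequality fails and n_0 ≥ 8. We prove 3·2^n ≥ 9n^2 for all n ≥ 8.
Base step (n = 8): 3·2^n = 768 and 9n^2 = 576, so 768 ≥ 576.
For the inductive step, assume it holds for an arbitrary k ≥ 8, so 3·2^k ≥ 9k^2.
Then 3·2^(k + 1) = 2·(3·2^k) ≥ 2·(9k^2).
Also, for k ≥ 8 we have 2·(9k^2) ≥ 9(k+1)^2, since 2 ≥ (1 + 1/k)^2 for all k ≥ 8.
Combining, 3·2^(k + 1) ≥ 9(k+1)^2.
By the principle of mathematical induction, the result holds for all n ≥ 8.
Hence the smallest such n_0 is 8.

n_0 = 8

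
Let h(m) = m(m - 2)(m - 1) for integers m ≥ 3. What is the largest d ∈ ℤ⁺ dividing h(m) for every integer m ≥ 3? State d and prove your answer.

Computing the first values: h(3) = 6 and h(4) = 24; gcd(6, 24) = 6, so d ≤ 6.
We prove 6 | m(m - 2)(m - 1) for all m ≥ 3 by induction on m.
For the base case m = 3: h(3) = 6 = 6·(1), so 6 | h(3).
Inductive step: suppose the statement holds for some j ≥ 3, i.e. 6 | h(j). Then
h(j+1) − h(j) = (j-1)·j·(j+1) − (j-2)·(j-1)·j = (j-1)·j·[(j+1) − (j-2)] = 3·(j-1)·j. The product of 2 consecutive integers is divisible by (2)! = 2, so h(j+1) − h(j) is divisible by 3·2 = 6. By the inductive hypothesis 6 | h(j), hence 6 | h(j+1).
This completes the induction.
Therefore the largest such d is 6.

d = 6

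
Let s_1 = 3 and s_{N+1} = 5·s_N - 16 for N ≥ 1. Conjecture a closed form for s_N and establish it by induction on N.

s_N = -5^(N - 1) + 4

Computing the first terms: s_1 = 3, s_2 = -1, s_3 = -21. This suggests s_N = -5^(N - 1) + 4.
Base case (N = 1): the formula gives 3 = 3 = s_1.
For the inductive step, assume it holds for an arbitrary m ≥ 1, so s_m = -5^(m - 1) + 4.
Then s_{m+1} = 5·s_m - 16 = 5·(-5^(m - 1) + 4) - 16 = -5^m + 4 = -5^((m+1) - 1) + 4,
which is the claimed formula at N = m+1.
By induction, the statement is established for all N ≥ 1.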